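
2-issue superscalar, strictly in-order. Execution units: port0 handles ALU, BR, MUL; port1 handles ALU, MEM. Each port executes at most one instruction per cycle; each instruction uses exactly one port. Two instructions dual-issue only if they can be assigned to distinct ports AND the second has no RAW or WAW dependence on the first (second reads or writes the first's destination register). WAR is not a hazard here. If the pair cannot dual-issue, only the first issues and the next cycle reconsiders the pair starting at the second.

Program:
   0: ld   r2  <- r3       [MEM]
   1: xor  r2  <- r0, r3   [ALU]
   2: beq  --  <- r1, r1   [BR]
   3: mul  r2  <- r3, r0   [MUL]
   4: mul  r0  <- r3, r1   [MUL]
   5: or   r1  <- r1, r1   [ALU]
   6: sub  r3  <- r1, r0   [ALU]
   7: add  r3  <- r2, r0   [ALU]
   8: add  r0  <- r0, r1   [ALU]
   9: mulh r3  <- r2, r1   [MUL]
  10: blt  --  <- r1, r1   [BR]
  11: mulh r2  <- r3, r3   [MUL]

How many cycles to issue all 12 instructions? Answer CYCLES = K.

c0: i0 ld.MEM  WAW r2
c1: i1+i2 xor.ALU+beq.BR  pair
c2: i3 mul.MUL  no-port MUL/MUL
c3: i4+i5 mul.MUL+or.ALU  pair
c4: i6 sub.ALU  WAW r3
c5: i7+i8 add.ALU+add.ALU  pair
c6: i9 mulh.MUL  no-port MUL/BR
c7: i10 blt.BR  no-port BR/MUL
c8: i11 mulh.MUL  tail

CYCLES = 9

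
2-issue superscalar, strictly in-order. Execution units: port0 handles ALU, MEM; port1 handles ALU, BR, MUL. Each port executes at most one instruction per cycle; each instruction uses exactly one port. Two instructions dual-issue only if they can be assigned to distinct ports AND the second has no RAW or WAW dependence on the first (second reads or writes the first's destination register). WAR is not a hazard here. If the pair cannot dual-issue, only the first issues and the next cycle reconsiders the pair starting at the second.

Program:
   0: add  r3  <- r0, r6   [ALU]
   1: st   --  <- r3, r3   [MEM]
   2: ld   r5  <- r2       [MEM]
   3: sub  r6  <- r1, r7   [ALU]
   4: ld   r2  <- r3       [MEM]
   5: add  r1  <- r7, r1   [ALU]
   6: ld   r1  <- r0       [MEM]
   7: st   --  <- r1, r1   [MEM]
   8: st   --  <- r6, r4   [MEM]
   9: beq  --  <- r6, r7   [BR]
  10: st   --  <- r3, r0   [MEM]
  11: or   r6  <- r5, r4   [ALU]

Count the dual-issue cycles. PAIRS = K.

c0: i0 add  RAW r3
c1: i1 st  no-port MEM/MEM
c2: i2+i3 ld sub  pair
c3: i4+i5 ld add  pair
c4: i6 ld  no-port MEM/MEM
c5: i7 st  no-port MEM/MEM
c6: i8+i9 st beq  pair
c7: i10+i11 st or  pair

PAIRS = 4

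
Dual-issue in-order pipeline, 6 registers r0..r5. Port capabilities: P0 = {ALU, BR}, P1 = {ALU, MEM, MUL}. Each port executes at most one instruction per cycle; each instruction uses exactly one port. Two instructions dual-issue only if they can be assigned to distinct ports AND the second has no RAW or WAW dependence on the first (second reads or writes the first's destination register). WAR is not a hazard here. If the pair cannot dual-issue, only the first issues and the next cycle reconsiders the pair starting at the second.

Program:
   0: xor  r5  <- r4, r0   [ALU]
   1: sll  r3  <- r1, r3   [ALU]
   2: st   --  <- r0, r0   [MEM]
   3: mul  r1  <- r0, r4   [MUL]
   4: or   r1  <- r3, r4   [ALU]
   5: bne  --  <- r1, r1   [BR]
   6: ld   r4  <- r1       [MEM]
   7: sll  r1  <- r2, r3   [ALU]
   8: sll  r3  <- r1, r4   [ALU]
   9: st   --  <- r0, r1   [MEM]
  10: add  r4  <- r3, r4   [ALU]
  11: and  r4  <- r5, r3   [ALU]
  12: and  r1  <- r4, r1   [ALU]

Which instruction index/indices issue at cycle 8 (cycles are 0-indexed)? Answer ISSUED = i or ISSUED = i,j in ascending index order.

  cy0 -> i0/i1 (xor;sll) pair
  cy1 -> i2 (st) no-port MEM/MUL
  cy2 -> i3 (mul) WAW r1
  cy3 -> i4 (or) RAW r1
  cy4 -> i5/i6 (bne;ld) pair
  cy5 -> i7 (sll) RAW r1
  cy6 -> i8/i9 (sll;st) pair
  cy7 -> i10 (add) WAW r4
  cy8 -> i11 (and) RAW r4
  cy9 -> i12 (and) tail

ISSUED = 11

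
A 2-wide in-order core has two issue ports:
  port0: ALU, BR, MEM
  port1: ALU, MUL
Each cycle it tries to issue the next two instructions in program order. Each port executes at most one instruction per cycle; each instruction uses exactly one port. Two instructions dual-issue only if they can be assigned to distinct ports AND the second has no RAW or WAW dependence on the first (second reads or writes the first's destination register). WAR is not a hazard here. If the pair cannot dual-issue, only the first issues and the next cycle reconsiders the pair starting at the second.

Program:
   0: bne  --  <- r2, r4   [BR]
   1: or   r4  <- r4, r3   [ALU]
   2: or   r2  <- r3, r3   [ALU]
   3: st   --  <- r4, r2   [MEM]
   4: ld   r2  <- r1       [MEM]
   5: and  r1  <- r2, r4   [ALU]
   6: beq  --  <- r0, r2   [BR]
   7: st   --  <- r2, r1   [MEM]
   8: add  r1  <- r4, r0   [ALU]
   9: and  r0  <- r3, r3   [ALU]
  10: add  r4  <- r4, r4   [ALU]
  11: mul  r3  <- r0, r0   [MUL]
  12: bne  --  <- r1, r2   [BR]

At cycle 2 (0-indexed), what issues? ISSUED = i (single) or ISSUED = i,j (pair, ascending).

ISSUED = 3

#0 head=0: bne.BR/or.ALU i0+i1 pair
#1 head=2: or.ALU i2 RAW r2
#2 head=3: st.MEM i3 no-port MEM/MEM
#3 head=4: ld.MEM i4 RAW r2
#4 head=5: and.ALU/beq.BR i5+i6 pair
#5 head=7: st.MEM/add.ALU i7+i8 pair
#6 head=9: and.ALU/add.ALU i9+i10 pair
#7 head=11: mul.MUL/bne.BR i11+i12 pair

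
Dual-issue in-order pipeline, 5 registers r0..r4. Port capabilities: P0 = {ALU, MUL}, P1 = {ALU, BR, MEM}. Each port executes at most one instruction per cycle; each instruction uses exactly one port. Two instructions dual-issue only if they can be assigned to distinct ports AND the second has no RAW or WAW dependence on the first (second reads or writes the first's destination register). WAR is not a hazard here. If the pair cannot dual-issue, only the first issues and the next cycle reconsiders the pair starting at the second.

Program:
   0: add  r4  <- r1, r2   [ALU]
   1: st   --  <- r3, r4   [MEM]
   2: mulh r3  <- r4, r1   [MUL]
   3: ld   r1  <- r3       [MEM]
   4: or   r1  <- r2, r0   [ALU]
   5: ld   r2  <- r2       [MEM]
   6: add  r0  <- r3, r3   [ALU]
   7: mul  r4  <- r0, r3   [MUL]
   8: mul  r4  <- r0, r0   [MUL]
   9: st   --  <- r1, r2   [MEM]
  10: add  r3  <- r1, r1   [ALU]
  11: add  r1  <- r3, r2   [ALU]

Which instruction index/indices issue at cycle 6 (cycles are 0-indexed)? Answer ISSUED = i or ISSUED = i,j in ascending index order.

#0 head=0: add.ALU i0 RAW r4
#1 head=1: st.MEM;mulh.MUL i1/i2 pair
#2 head=3: ld.MEM i3 WAW r1
#3 head=4: or.ALU;ld.MEM i4/i5 pair
#4 head=6: add.ALU i6 RAW r0
#5 head=7: mul.MUL i7 no-port MUL/MUL
#6 head=8: mul.MUL;st.MEM i8/i9 pair
#7 head=10: add.ALU i10 RAW r3
#8 head=11: add.ALU i11 tail

ISSUED = 8,9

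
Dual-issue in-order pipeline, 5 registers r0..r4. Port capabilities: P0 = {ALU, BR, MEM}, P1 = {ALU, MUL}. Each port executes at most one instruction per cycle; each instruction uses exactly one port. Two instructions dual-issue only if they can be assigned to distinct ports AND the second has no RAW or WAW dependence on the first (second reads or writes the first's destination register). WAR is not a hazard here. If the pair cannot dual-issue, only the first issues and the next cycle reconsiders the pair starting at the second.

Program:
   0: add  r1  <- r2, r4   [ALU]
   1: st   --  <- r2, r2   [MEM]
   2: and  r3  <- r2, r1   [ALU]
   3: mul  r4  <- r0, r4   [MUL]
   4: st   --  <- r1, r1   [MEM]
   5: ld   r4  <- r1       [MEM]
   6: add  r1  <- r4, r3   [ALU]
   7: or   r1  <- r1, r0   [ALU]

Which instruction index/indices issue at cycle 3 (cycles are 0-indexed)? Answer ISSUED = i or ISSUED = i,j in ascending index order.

[0] i0,i1  add;st  -- dual
[1] i2,i3  and;mul  -- dual
[2] i4  st  -- no-port MEM/MEM
[3] i5  ld  -- RAW r4
[4] i6  add  -- RAW+WAW r1
[5] i7  or  -- tail

ISSUED = 5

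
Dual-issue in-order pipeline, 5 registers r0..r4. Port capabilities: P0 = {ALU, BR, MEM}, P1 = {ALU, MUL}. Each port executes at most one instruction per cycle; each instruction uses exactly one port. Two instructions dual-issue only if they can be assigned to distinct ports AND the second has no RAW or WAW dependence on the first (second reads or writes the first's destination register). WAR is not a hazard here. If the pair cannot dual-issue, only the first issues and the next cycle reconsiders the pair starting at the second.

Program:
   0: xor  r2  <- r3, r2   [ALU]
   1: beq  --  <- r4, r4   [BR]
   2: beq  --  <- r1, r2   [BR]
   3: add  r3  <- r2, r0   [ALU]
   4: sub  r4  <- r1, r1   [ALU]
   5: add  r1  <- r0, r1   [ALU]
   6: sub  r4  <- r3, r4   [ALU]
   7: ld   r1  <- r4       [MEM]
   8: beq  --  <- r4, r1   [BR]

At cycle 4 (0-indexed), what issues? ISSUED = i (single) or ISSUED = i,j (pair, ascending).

ISSUED = 7

  cy0 -> i0/i1 (xor.ALU beq.BR) pair
  cy1 -> i2/i3 (beq.BR add.ALU) pair
  cy2 -> i4/i5 (sub.ALU add.ALU) pair
  cy3 -> i6 (sub.ALU) RAW r4
  cy4 -> i7 (ld.MEM) no-port MEM/BR
  cy5 -> i8 (beq.BR) tail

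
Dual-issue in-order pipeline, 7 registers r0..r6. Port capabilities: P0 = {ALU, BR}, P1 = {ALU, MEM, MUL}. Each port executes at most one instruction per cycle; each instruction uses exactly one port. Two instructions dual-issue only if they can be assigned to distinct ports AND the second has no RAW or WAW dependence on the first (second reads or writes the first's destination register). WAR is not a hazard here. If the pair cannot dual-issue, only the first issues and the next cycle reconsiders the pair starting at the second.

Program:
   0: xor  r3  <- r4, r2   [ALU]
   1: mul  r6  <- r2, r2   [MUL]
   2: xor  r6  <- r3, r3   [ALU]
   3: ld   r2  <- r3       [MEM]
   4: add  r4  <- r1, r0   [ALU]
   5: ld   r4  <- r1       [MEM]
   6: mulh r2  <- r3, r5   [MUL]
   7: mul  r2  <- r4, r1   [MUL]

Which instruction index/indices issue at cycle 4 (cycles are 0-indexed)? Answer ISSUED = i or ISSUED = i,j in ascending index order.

ISSUED = 6

#0 head=0: xor.ALU/mul.MUL i0&i1 dual
#1 head=2: xor.ALU/ld.MEM i2&i3 dual
#2 head=4: add.ALU i4 WAW r4
#3 head=5: ld.MEM i5 no-port MEM/MUL
#4 head=6: mulh.MUL i6 no-port MUL/MUL
#5 head=7: mul.MUL i7 tail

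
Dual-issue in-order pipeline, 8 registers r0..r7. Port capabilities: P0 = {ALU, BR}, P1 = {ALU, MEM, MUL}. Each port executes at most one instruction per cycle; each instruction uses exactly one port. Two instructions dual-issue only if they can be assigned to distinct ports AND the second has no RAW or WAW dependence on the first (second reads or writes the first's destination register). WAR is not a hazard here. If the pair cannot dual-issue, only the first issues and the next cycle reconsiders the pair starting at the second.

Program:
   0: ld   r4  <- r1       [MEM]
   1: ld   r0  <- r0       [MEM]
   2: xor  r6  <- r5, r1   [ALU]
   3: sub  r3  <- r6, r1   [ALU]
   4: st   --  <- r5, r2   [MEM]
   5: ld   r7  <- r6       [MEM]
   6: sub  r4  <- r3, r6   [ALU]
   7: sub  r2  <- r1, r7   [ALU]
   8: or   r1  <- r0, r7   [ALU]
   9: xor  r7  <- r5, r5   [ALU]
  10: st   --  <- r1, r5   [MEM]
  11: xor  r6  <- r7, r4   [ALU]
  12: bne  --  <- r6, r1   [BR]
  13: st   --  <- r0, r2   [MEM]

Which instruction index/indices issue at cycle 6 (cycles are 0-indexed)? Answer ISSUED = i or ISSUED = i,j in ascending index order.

ISSUED = 11

t=0 i0:ld.MEM ; no-port MEM/MEM
t=1 i1+i2:ld.MEM xor.ALU ; 2-wide
t=2 i3+i4:sub.ALU st.MEM ; 2-wide
t=3 i5+i6:ld.MEM sub.ALU ; 2-wide
t=4 i7+i8:sub.ALU or.ALU ; 2-wide
t=5 i9+i10:xor.ALU st.MEM ; 2-wide
t=6 i11:xor.ALU ; RAW r6
t=7 i12+i13:bne.BR st.MEM ; 2-wide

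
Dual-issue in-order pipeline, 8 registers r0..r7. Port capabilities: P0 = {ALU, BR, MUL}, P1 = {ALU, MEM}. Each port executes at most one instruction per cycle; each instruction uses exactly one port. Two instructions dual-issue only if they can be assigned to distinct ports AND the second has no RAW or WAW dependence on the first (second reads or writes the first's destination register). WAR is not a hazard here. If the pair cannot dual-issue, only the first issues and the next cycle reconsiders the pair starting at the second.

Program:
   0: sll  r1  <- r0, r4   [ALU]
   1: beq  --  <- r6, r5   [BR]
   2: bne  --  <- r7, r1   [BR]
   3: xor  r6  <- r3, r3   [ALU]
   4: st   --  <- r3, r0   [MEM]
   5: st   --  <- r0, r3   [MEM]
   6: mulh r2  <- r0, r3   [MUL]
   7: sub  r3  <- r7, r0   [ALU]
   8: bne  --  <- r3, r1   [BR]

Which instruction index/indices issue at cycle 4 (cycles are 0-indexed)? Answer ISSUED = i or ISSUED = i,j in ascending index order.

ISSUED = 7

[0] i0,i1  sll.ALU+beq.BR  -- 2-wide
[1] i2,i3  bne.BR+xor.ALU  -- 2-wide
[2] i4  st.MEM  -- no-port MEM/MEM
[3] i5,i6  st.MEM+mulh.MUL  -- 2-wide
[4] i7  sub.ALU  -- RAW r3
[5] i8  bne.BR  -- tail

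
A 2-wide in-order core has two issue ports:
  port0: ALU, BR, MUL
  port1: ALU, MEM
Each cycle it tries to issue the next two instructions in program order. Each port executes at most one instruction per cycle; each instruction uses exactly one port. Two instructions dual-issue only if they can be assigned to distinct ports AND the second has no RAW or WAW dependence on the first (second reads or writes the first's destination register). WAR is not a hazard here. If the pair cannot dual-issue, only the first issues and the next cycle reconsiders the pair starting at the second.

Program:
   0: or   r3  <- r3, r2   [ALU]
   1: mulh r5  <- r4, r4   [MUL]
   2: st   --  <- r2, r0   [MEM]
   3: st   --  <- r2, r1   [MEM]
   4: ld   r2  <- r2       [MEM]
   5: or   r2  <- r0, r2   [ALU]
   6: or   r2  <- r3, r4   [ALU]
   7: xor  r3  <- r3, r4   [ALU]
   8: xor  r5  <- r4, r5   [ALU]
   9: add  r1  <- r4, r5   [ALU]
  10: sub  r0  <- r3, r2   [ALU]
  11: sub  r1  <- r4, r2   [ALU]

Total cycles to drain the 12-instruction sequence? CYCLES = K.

CYCLES = 9

t=0 i0/i1:or.ALU+mulh.MUL ; pair
t=1 i2:st.MEM ; no-port MEM/MEM
t=2 i3:st.MEM ; no-port MEM/MEM
t=3 i4:ld.MEM ; RAW+WAW r2
t=4 i5:or.ALU ; WAW r2
t=5 i6/i7:or.ALU+xor.ALU ; pair
t=6 i8:xor.ALU ; RAW r5
t=7 i9/i10:add.ALU+sub.ALU ; pair
t=8 i11:sub.ALU ; tail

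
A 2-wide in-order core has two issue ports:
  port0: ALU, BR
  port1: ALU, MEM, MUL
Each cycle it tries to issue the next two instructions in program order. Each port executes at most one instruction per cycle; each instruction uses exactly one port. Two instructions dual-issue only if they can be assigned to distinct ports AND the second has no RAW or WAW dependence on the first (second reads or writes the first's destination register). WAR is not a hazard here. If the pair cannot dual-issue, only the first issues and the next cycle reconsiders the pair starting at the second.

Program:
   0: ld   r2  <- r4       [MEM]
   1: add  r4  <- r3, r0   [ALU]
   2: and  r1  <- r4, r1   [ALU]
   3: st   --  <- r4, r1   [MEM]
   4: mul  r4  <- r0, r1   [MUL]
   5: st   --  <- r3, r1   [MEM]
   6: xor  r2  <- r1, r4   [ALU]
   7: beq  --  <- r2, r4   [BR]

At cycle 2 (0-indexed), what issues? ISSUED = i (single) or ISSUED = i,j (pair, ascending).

ISSUED = 3

c0: i0&i1 ld.MEM add.ALU  pair
c1: i2 and.ALU  RAW r1
c2: i3 st.MEM  no-port MEM/MUL
c3: i4 mul.MUL  no-port MUL/MEM
c4: i5&i6 st.MEM xor.ALU  pair
c5: i7 beq.BR  tail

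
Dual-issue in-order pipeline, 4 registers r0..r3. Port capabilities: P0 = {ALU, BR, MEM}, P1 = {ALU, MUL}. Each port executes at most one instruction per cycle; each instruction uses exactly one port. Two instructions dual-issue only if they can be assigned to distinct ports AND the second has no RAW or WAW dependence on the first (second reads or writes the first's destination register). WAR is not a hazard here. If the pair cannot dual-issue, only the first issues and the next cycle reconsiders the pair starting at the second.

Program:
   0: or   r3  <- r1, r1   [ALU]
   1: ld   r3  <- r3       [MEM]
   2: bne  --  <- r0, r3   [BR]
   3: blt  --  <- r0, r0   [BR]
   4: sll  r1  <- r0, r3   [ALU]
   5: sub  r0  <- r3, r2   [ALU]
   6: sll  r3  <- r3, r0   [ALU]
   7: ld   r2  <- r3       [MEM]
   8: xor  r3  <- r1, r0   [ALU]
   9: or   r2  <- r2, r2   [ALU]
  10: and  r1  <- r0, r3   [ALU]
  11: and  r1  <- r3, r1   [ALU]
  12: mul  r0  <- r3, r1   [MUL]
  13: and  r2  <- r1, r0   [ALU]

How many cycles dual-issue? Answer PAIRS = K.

  cy0 -> i0 (or) RAW+WAW r3
  cy1 -> i1 (ld) no-port MEM/BR
  cy2 -> i2 (bne) no-port BR/BR
  cy3 -> i3+i4 (blt+sll) pair
  cy4 -> i5 (sub) RAW r0
  cy5 -> i6 (sll) RAW r3
  cy6 -> i7+i8 (ld+xor) pair
  cy7 -> i9+i10 (or+and) pair
  cy8 -> i11 (and) RAW r1
  cy9 -> i12 (mul) RAW r0
  cy10 -> i13 (and) tail

PAIRS = 3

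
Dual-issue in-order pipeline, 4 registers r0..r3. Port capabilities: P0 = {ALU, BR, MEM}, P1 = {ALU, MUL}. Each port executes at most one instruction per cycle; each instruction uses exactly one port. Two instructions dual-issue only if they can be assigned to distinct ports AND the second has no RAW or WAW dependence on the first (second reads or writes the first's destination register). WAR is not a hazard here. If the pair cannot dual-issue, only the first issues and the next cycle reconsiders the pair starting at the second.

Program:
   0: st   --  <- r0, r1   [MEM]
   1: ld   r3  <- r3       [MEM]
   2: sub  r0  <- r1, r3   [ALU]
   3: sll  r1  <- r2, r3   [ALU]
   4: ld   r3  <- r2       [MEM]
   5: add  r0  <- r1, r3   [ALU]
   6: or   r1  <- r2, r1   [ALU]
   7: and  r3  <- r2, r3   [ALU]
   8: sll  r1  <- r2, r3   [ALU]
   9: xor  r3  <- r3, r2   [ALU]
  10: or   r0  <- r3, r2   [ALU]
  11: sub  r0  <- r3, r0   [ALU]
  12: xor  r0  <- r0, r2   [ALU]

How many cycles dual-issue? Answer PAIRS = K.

PAIRS = 3

  cy0 -> i0 (st.MEM) no-port MEM/MEM
  cy1 -> i1 (ld.MEM) RAW r3
  cy2 -> i2&i3 (sub.ALU/sll.ALU) pair
  cy3 -> i4 (ld.MEM) RAW r3
  cy4 -> i5&i6 (add.ALU/or.ALU) pair
  cy5 -> i7 (and.ALU) RAW r3
  cy6 -> i8&i9 (sll.ALU/xor.ALU) pair
  cy7 -> i10 (or.ALU) RAW+WAW r0
  cy8 -> i11 (sub.ALU) RAW+WAW r0
  cy9 -> i12 (xor.ALU) tail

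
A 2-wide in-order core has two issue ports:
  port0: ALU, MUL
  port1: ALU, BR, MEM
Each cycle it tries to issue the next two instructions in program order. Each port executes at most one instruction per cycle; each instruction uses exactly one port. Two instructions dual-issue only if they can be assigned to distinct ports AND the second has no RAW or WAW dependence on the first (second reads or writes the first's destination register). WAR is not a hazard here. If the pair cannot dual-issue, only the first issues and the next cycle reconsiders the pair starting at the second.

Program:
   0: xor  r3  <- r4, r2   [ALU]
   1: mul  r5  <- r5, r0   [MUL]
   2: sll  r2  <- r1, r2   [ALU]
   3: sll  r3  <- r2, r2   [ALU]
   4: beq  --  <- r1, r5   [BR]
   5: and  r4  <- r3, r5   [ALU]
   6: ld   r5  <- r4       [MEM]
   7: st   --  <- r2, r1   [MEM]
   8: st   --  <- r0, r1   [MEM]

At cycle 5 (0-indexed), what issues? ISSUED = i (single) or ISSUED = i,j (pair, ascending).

ISSUED = 7

  cy0 -> i0+i1 (xor.ALU+mul.MUL) dual
  cy1 -> i2 (sll.ALU) RAW r2
  cy2 -> i3+i4 (sll.ALU+beq.BR) dual
  cy3 -> i5 (and.ALU) RAW r4
  cy4 -> i6 (ld.MEM) no-port MEM/MEM
  cy5 -> i7 (st.MEM) no-port MEM/MEM
  cy6 -> i8 (st.MEM) tail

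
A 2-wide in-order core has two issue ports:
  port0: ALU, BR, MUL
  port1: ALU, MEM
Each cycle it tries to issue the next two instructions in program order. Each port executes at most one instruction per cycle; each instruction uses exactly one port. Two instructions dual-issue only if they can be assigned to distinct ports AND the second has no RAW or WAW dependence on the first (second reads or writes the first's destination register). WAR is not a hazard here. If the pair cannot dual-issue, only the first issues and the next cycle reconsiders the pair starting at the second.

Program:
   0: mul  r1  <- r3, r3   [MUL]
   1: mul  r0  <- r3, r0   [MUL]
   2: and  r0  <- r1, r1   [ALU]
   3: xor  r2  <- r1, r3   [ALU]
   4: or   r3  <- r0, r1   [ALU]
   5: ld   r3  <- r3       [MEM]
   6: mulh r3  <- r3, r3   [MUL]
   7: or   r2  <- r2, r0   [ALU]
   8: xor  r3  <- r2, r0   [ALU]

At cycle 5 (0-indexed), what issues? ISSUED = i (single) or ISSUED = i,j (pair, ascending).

ISSUED = 6,7

[0] i0  mul.MUL  -- no-port MUL/MUL
[1] i1  mul.MUL  -- WAW r0
[2] i2+i3  and.ALU;xor.ALU  -- 2-wide
[3] i4  or.ALU  -- RAW+WAW r3
[4] i5  ld.MEM  -- RAW+WAW r3
[5] i6+i7  mulh.MUL;or.ALU  -- 2-wide
[6] i8  xor.ALU  -- tail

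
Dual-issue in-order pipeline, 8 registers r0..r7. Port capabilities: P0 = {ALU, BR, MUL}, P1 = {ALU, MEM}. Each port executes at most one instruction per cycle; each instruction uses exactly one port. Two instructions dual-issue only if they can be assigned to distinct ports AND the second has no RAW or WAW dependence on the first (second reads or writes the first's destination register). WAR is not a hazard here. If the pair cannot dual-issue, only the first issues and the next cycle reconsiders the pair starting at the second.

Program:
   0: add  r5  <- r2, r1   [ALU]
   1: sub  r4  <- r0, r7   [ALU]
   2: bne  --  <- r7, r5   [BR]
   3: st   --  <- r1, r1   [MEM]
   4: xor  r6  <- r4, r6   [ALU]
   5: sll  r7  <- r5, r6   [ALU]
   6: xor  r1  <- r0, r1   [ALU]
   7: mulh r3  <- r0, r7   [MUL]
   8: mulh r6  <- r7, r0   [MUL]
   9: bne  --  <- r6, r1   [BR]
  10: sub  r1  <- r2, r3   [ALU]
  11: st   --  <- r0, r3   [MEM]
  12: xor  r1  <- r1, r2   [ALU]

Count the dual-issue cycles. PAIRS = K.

PAIRS = 5

#0 head=0: add.ALU/sub.ALU i0+i1 dual
#1 head=2: bne.BR/st.MEM i2+i3 dual
#2 head=4: xor.ALU i4 RAW r6
#3 head=5: sll.ALU/xor.ALU i5+i6 dual
#4 head=7: mulh.MUL i7 no-port MUL/MUL
#5 head=8: mulh.MUL i8 no-port MUL/BR
#6 head=9: bne.BR/sub.ALU i9+i10 dual
#7 head=11: st.MEM/xor.ALU i11+i12 dual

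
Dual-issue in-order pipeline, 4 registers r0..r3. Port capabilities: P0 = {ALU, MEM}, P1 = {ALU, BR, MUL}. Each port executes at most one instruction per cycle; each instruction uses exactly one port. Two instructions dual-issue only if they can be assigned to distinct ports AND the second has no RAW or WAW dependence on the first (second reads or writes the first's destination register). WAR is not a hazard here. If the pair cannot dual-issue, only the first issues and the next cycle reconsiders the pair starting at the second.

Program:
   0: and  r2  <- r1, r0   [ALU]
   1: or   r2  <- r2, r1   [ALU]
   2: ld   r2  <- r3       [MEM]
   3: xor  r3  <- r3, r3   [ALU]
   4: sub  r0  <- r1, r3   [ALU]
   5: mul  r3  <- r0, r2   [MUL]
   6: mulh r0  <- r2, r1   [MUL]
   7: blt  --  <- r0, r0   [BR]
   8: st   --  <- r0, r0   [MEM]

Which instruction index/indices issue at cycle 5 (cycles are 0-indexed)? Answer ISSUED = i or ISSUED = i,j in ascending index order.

ISSUED = 6

  cy0 -> i0 (and.ALU) RAW+WAW r2
  cy1 -> i1 (or.ALU) WAW r2
  cy2 -> i2,i3 (ld.MEM/xor.ALU) dual
  cy3 -> i4 (sub.ALU) RAW r0
  cy4 -> i5 (mul.MUL) no-port MUL/MUL
  cy5 -> i6 (mulh.MUL) no-port MUL/BR
  cy6 -> i7,i8 (blt.BR/st.MEM) dual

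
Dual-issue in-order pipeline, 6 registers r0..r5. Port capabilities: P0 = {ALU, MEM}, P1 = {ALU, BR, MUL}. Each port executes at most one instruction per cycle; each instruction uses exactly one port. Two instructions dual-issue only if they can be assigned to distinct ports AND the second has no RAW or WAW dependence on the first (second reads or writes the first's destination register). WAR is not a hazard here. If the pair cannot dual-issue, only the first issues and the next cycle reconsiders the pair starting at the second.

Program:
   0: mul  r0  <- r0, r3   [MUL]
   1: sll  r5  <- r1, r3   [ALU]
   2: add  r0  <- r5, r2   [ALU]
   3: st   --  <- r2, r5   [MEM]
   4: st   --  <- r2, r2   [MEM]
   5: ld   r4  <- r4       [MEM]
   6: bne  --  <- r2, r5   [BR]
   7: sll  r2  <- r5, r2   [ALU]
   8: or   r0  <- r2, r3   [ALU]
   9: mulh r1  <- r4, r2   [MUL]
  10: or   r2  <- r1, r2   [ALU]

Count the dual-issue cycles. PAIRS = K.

PAIRS = 4

  cy0 -> i0/i1 (mul;sll) pair
  cy1 -> i2/i3 (add;st) pair
  cy2 -> i4 (st) no-port MEM/MEM
  cy3 -> i5/i6 (ld;bne) pair
  cy4 -> i7 (sll) RAW r2
  cy5 -> i8/i9 (or;mulh) pair
  cy6 -> i10 (or) tail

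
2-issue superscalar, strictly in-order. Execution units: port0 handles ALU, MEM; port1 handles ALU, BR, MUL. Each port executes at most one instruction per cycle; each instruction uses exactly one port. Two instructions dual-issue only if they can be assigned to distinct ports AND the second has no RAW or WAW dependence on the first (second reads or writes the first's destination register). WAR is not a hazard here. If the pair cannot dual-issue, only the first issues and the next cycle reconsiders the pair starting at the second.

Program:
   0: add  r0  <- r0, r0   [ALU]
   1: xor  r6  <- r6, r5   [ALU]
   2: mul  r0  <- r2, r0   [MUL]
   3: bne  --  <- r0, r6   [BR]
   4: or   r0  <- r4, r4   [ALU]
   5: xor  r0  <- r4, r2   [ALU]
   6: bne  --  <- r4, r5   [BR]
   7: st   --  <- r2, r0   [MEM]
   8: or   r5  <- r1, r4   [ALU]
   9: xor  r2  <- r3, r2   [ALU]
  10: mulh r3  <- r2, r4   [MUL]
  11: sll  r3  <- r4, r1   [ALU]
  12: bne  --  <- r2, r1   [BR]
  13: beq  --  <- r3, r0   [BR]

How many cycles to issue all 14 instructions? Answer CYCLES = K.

  cy0 -> i0,i1 (add.ALU xor.ALU) dual
  cy1 -> i2 (mul.MUL) no-port MUL/BR
  cy2 -> i3,i4 (bne.BR or.ALU) dual
  cy3 -> i5,i6 (xor.ALU bne.BR) dual
  cy4 -> i7,i8 (st.MEM or.ALU) dual
  cy5 -> i9 (xor.ALU) RAW r2
  cy6 -> i10 (mulh.MUL) WAW r3
  cy7 -> i11,i12 (sll.ALU bne.BR) dual
  cy8 -> i13 (beq.BR) tail

CYCLES = 9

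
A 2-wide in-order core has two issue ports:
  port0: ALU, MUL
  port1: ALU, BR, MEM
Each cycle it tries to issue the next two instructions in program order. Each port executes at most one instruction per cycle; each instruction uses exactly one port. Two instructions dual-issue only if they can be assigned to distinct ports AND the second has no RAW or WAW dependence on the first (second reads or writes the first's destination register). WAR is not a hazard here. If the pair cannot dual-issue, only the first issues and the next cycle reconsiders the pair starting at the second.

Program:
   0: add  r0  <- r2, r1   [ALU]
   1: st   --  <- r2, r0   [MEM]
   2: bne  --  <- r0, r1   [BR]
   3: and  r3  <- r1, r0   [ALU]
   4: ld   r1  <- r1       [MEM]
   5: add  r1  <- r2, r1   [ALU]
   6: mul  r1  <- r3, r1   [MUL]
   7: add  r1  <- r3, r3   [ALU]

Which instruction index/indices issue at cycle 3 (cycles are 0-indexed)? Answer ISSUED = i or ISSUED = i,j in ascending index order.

[0] i0  add  -- RAW r0
[1] i1  st  -- no-port MEM/BR
[2] i2/i3  bne+and  -- dual
[3] i4  ld  -- RAW+WAW r1
[4] i5  add  -- RAW+WAW r1
[5] i6  mul  -- WAW r1
[6] i7  add  -- tail

ISSUED = 4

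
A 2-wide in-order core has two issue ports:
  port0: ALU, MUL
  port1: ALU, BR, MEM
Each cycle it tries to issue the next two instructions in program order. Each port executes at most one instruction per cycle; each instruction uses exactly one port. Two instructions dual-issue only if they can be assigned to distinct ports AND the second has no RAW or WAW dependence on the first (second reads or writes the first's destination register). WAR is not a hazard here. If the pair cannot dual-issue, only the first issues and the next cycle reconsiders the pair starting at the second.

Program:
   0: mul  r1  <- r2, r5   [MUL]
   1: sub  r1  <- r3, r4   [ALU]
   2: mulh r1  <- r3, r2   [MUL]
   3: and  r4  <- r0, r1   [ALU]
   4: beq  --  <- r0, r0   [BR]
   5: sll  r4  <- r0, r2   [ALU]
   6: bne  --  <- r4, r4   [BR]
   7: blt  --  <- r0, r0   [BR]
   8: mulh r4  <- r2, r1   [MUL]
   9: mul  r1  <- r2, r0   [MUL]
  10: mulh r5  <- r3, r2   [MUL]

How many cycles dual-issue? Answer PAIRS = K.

PAIRS = 2

[0] i0  mul.MUL  -- WAW r1
[1] i1  sub.ALU  -- WAW r1
[2] i2  mulh.MUL  -- RAW r1
[3] i3,i4  and.ALU/beq.BR  -- pair
[4] i5  sll.ALU  -- RAW r4
[5] i6  bne.BR  -- no-port BR/BR
[6] i7,i8  blt.BR/mulh.MUL  -- pair
[7] i9  mul.MUL  -- no-port MUL/MUL
[8] i10  mulh.MUL  -- tail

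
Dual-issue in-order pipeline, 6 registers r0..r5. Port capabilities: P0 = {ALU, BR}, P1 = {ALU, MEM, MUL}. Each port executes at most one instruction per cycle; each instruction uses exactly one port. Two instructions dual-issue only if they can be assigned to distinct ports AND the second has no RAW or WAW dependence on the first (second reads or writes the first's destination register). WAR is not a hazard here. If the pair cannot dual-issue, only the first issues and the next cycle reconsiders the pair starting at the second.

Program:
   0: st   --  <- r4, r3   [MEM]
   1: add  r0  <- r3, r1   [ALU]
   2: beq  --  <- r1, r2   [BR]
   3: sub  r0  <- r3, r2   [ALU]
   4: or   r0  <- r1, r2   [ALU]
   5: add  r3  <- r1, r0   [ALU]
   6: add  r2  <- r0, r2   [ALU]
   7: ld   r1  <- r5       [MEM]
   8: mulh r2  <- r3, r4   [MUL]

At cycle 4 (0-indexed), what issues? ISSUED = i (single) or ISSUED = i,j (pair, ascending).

[0] i0,i1  st;add  -- 2-wide
[1] i2,i3  beq;sub  -- 2-wide
[2] i4  or  -- RAW r0
[3] i5,i6  add;add  -- 2-wide
[4] i7  ld  -- no-port MEM/MUL
[5] i8  mulh  -- tail

ISSUED = 7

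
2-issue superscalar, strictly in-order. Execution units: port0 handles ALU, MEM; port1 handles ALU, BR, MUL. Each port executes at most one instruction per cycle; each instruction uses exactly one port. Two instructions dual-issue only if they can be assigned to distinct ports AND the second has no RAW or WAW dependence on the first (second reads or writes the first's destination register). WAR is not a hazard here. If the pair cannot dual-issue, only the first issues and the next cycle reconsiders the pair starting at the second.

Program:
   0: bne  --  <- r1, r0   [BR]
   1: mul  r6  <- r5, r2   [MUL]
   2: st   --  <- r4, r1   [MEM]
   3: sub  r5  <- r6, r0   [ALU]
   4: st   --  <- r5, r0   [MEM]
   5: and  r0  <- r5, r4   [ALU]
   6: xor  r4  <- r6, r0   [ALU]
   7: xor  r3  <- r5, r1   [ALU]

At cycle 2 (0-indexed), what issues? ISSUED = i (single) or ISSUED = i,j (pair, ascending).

t=0 i0:bne.BR ; no-port BR/MUL
t=1 i1&i2:mul.MUL/st.MEM ; 2-wide
t=2 i3:sub.ALU ; RAW r5
t=3 i4&i5:st.MEM/and.ALU ; 2-wide
t=4 i6&i7:xor.ALU/xor.ALU ; 2-wide

ISSUED = 3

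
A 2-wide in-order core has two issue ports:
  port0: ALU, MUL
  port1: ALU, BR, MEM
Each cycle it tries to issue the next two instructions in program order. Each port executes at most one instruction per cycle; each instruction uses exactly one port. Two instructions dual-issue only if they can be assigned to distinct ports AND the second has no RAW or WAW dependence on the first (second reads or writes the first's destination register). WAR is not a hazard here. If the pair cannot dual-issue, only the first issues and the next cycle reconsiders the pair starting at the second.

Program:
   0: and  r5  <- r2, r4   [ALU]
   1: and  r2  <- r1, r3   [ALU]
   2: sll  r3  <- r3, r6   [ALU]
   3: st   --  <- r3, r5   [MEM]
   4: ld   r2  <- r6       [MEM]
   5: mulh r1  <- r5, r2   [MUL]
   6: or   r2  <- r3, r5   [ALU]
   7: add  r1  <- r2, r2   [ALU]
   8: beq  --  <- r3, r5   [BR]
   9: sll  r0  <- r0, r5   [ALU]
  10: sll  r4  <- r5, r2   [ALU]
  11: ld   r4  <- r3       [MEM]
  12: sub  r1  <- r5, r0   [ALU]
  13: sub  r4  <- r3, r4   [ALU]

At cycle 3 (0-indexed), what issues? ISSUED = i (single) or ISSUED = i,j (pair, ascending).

  cy0 -> i0,i1 (and.ALU+and.ALU) pair
  cy1 -> i2 (sll.ALU) RAW r3
  cy2 -> i3 (st.MEM) no-port MEM/MEM
  cy3 -> i4 (ld.MEM) RAW r2
  cy4 -> i5,i6 (mulh.MUL+or.ALU) pair
  cy5 -> i7,i8 (add.ALU+beq.BR) pair
  cy6 -> i9,i10 (sll.ALU+sll.ALU) pair
  cy7 -> i11,i12 (ld.MEM+sub.ALU) pair
  cy8 -> i13 (sub.ALU) tail

ISSUED = 4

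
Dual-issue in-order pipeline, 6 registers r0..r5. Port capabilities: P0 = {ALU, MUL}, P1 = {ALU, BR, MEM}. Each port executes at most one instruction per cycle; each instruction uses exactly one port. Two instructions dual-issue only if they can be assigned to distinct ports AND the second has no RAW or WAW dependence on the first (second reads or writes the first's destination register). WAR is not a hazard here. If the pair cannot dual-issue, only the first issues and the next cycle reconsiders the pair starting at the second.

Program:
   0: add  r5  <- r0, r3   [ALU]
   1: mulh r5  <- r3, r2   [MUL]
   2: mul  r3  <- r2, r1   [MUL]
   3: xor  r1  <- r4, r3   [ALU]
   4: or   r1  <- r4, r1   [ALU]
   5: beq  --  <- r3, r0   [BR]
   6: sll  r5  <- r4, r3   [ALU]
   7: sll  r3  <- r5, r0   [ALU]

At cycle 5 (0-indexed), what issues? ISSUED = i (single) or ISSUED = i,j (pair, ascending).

t=0 i0:add.ALU ; WAW r5
t=1 i1:mulh.MUL ; no-port MUL/MUL
t=2 i2:mul.MUL ; RAW r3
t=3 i3:xor.ALU ; RAW+WAW r1
t=4 i4&i5:or.ALU+beq.BR ; pair
t=5 i6:sll.ALU ; RAW r5
t=6 i7:sll.ALU ; tail

ISSUED = 6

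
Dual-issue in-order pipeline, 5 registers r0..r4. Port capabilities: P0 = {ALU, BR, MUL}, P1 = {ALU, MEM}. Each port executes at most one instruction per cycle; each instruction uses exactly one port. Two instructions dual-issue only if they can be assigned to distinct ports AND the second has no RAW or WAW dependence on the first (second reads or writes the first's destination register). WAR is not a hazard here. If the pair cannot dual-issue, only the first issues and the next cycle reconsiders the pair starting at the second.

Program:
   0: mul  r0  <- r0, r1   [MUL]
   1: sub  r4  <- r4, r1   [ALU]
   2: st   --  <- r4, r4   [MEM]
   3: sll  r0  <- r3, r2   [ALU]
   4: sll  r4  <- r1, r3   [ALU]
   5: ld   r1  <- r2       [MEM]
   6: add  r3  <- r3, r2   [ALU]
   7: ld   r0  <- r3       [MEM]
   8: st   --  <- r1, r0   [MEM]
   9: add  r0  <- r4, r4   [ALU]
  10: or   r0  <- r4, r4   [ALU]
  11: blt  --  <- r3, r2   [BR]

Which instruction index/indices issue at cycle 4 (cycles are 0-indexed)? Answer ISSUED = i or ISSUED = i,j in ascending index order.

t=0 i0+i1:mul.MUL;sub.ALU ; 2-wide
t=1 i2+i3:st.MEM;sll.ALU ; 2-wide
t=2 i4+i5:sll.ALU;ld.MEM ; 2-wide
t=3 i6:add.ALU ; RAW r3
t=4 i7:ld.MEM ; no-port MEM/MEM
t=5 i8+i9:st.MEM;add.ALU ; 2-wide
t=6 i10+i11:or.ALU;blt.BR ; 2-wide

ISSUED = 7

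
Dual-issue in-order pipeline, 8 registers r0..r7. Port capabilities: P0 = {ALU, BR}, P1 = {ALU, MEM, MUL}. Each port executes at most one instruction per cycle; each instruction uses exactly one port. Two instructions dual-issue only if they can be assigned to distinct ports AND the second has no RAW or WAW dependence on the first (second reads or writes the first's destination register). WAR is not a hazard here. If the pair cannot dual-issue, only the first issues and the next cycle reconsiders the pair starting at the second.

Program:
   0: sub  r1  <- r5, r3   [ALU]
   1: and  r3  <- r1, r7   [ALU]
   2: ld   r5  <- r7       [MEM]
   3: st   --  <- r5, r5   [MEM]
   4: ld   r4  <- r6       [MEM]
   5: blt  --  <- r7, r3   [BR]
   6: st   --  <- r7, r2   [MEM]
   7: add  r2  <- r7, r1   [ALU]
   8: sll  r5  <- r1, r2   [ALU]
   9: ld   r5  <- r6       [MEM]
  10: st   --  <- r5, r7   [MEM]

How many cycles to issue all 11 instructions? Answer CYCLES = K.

t=0 i0:sub ; RAW r1
t=1 i1+i2:and;ld ; 2-wide
t=2 i3:st ; no-port MEM/MEM
t=3 i4+i5:ld;blt ; 2-wide
t=4 i6+i7:st;add ; 2-wide
t=5 i8:sll ; WAW r5
t=6 i9:ld ; no-port MEM/MEM
t=7 i10:st ; tail

CYCLES = 8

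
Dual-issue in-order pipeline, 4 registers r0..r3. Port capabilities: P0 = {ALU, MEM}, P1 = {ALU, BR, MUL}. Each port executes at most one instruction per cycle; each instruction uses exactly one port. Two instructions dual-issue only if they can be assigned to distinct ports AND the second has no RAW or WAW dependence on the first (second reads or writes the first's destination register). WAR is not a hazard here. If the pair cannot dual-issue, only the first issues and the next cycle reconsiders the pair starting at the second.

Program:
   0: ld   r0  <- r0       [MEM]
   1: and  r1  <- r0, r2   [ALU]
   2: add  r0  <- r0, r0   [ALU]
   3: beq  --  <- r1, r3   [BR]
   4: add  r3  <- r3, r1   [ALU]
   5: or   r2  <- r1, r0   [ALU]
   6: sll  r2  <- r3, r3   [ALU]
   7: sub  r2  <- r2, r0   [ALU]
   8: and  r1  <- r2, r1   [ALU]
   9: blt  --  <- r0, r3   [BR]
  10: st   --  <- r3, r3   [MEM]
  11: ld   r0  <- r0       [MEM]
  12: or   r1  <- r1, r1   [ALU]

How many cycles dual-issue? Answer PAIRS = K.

PAIRS = 4

#0 head=0: ld i0 RAW r0
#1 head=1: and+add i1+i2 dual
#2 head=3: beq+add i3+i4 dual
#3 head=5: or i5 WAW r2
#4 head=6: sll i6 RAW+WAW r2
#5 head=7: sub i7 RAW r2
#6 head=8: and+blt i8+i9 dual
#7 head=10: st i10 no-port MEM/MEM
#8 head=11: ld+or i11+i12 dual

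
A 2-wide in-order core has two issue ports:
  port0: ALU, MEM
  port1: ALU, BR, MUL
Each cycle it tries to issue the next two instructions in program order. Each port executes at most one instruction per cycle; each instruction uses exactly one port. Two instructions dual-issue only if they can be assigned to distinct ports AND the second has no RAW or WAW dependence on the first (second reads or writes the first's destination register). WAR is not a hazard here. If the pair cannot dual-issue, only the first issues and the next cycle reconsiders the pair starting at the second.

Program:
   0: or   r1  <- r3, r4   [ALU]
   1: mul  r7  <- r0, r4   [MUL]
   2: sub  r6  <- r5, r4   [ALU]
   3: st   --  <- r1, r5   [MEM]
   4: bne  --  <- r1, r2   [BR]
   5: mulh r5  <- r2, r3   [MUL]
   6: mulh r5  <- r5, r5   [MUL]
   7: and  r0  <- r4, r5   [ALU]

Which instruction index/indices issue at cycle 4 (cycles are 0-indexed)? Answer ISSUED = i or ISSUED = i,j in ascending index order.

#0 head=0: or.ALU mul.MUL i0&i1 pair
#1 head=2: sub.ALU st.MEM i2&i3 pair
#2 head=4: bne.BR i4 no-port BR/MUL
#3 head=5: mulh.MUL i5 no-port MUL/MUL
#4 head=6: mulh.MUL i6 RAW r5
#5 head=7: and.ALU i7 tail

ISSUED = 6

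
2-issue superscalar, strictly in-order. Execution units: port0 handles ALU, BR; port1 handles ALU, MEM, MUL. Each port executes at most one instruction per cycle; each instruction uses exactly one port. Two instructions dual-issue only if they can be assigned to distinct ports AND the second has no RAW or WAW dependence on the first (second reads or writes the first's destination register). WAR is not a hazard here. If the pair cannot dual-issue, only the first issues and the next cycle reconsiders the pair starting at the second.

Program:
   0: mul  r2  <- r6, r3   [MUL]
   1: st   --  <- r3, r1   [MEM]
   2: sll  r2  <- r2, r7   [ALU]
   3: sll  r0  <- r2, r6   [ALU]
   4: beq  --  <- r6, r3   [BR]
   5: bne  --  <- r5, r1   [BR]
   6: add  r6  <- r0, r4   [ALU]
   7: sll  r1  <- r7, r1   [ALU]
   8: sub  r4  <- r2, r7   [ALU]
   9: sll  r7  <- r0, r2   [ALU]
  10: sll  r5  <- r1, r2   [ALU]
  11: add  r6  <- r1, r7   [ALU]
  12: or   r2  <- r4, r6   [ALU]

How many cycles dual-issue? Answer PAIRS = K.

[0] i0  mul.MUL  -- no-port MUL/MEM
[1] i1,i2  st.MEM/sll.ALU  -- dual
[2] i3,i4  sll.ALU/beq.BR  -- dual
[3] i5,i6  bne.BR/add.ALU  -- dual
[4] i7,i8  sll.ALU/sub.ALU  -- dual
[5] i9,i10  sll.ALU/sll.ALU  -- dual
[6] i11  add.ALU  -- RAW r6
[7] i12  or.ALU  -- tail

PAIRS = 5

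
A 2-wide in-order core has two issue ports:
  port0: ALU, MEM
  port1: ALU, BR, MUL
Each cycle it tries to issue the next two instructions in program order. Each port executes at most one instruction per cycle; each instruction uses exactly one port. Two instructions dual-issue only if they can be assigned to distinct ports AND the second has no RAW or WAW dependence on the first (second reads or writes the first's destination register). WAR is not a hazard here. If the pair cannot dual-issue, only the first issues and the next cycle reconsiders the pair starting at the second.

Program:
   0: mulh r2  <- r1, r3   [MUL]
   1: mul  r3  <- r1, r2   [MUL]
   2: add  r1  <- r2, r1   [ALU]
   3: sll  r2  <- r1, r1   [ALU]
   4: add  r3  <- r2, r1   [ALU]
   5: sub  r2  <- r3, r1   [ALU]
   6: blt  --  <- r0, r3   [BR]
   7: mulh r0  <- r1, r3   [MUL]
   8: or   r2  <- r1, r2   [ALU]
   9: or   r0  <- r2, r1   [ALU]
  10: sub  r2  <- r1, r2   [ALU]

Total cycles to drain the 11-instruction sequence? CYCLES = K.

c0: i0 mulh  no-port MUL/MUL
c1: i1/i2 mul add  2-wide
c2: i3 sll  RAW r2
c3: i4 add  RAW r3
c4: i5/i6 sub blt  2-wide
c5: i7/i8 mulh or  2-wide
c6: i9/i10 or sub  2-wide

CYCLES = 7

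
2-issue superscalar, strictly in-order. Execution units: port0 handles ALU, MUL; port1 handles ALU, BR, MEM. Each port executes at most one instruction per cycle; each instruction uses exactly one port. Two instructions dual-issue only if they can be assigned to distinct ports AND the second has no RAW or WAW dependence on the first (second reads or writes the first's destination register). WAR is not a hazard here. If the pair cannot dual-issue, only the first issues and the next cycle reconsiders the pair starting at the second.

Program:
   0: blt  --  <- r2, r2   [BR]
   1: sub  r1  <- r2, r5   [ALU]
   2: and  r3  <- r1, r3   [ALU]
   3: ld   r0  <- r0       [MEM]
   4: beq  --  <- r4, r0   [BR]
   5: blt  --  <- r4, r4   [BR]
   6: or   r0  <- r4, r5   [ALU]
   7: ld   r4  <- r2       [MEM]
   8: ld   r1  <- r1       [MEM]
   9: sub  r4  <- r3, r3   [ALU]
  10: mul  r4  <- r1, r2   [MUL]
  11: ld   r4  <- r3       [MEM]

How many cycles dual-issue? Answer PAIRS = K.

[0] i0/i1  blt sub  -- 2-wide
[1] i2/i3  and ld  -- 2-wide
[2] i4  beq  -- no-port BR/BR
[3] i5/i6  blt or  -- 2-wide
[4] i7  ld  -- no-port MEM/MEM
[5] i8/i9  ld sub  -- 2-wide
[6] i10  mul  -- WAW r4
[7] i11  ld  -- tail

PAIRS = 4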